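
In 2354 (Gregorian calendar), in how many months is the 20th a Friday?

Check the 20th of each month of 2354: Jan 20: Wed, Feb 20: Sat, Mar 20: Sat, Apr 20: Tue, May 20: Thu, Jun 20: Sun, Jul 20: Tue, Aug 20: Fri, Sep 20: Mon, Oct 20: Wed, Nov 20: Sat, Dec 20: Mon.
Friday occurs in August — 1 month.

1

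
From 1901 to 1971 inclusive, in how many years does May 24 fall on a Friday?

11

Track May 24's weekday year by year (advancing +1, or +2 across a Feb 29):
  1901: Fri ✓  1902: Sat (+1)  1903: Sun (+1)  1904: Tue (+2)  1905: Wed (+1)
  1906: Thu (+1)  1907: Fri (+1) ✓  1908: Sun (+2)  1909: Mon (+1)  1910: Tue (+1)
  1911: Wed (+1)  1912: Fri (+2) ✓  1913: Sat (+1)  1914: Sun (+1)  … (43 more years) …
  1958: Sat (+1)  1959: Sun (+1)  1960: Tue (+2)  1961: Wed (+1)  1962: Thu (+1)
  1963: Fri (+1) ✓  1964: Sun (+2)  1965: Mon (+1)  1966: Tue (+1)  1967: Wed (+1)
  1968: Fri (+2) ✓  1969: Sat (+1)  1970: Sun (+1)  1971: Mon (+1)
Friday years: 1901, 1907, 1912, 1918, 1929, 1935, 1940, 1946, 1957, 1963, 1968 — 11 in total.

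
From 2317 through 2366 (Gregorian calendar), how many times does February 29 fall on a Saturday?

2

Leap years in 2317–2366: 12 of them.
Feb 29 weekday advances by 5 (mod 7) from one leap year to the next four years later (or differs when a century non-leap intervenes).
Leap-day weekdays: 2320:Sun 2324:Fri 2328:Wed 2332:Mon 2336:Sat✓ 2340:Thu 2344:Tue 2348:Sun 2352:Fri 2356:Wed 2360:Mon 2364:Sat✓
Saturday: 2336, 2364 → 2.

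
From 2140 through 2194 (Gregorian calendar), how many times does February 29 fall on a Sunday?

Leap years in 2140–2194: 14 of them.
Feb 29 weekday advances by 5 (mod 7) from one leap year to the next four years later (or differs when a century non-leap intervenes).
Leap-day weekdays: 2140:Mon 2144:Sat 2148:Thu 2152:Tue 2156:Sun✓ 2160:Fri 2164:Wed 2168:Mon 2172:Sat 2176:Thu 2180:Tue 2184:Sun✓ 2188:Fri 2192:Wed
Sunday: 2156, 2184 → 2.

2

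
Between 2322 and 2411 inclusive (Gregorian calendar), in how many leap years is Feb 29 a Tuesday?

3

Leap years in 2322–2411: 22 of them.
Feb 29 weekday advances by 5 (mod 7) from one leap year to the next four years later (or differs when a century non-leap intervenes).
Leap-day weekdays: 2324:Fri 2328:Wed 2332:Mon 2336:Sat 2340:Thu 2344:Tue✓ 2348:Sun 2352:Fri 2356:Wed 2360:Mon 2364:Sat 2368:Thu 2372:Tue✓ 2376:Sun 2380:Fri 2384:Wed 2388:Mon 2392:Sat 2396:Thu 2400:Tue✓ 2404:Sun 2408:Fri
Tuesday: 2344, 2372, 2400 → 3.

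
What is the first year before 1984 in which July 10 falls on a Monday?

1978

From one year to the next, a fixed date's weekday advances by 1, or by 2 when a Feb 29 lies between the two dates.
1984: July 10 is Tuesday.
1983: Sunday (−2)
1982: Saturday (−1)
1981: Friday (−1)
1980: Thursday (−1)
1979: Tuesday (−2)
1978: Monday (−1)
July 10 falls on a Monday in 1978.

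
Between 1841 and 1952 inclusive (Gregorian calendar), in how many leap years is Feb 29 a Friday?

4

Leap years in 1841–1952: 27 of them.
Feb 29 weekday advances by 5 (mod 7) from one leap year to the next four years later (or differs when a century non-leap intervenes).
Leap-day weekdays: 1844:Thu 1848:Tue 1852:Sun 1856:Fri✓ 1860:Wed 1864:Mon 1868:Sat 1872:Thu 1876:Tue 1880:Sun 1884:Fri✓ 1888:Wed 1892:Mon 1896:Sat 1904:Mon 1908:Sat 1912:Thu 1916:Tue 1920:Sun 1924:Fri✓ 1928:Wed 1932:Mon 1936:Sat 1940:Thu 1944:Tue 1948:Sun 1952:Fri✓
Friday: 1856, 1884, 1924, 1952 → 4.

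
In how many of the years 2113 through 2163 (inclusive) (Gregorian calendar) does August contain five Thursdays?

August has 31 days; it has five Thursdays when Thursday falls among the first (month-length − 28) days — i.e. when August 1 is one of Thursday/Wednesday/Tuesday.
August 1 by year: 2113:Tue✓ 2114:Wed✓ 2115:Thu✓ 2116:Sat 2117:Sun 2118:Mon 2119:Tue✓ 2120:Thu✓ 2121:Fri 2122:Sat 2123:Sun 2124:Tue✓ 2125:Wed✓ 2126:Thu✓ 2127:Fri …(21 more)… 2149:Fri 2150:Sat 2151:Sun 2152:Tue✓ 2153:Wed✓ 2154:Thu✓ 2155:Fri 2156:Sun 2157:Mon 2158:Tue✓ 2159:Wed✓ 2160:Fri 2161:Sat 2162:Sun 2163:Mon
Years with five Thursdays: 2113, 2114, 2115, 2119, 2120, 2124, 2125, 2126, 2130, 2131, 2136, 2137, 2141, 2142, 2143, 2147, 2148, 2152, 2153, 2154, 2158, 2159 → 22.

22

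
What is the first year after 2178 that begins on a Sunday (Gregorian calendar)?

Jan 1 advances by 2 weekdays after a leap year and by 1 after a common year.
2178: Jan 1 is Thursday.
2179: Friday
2180: Saturday (leap)
2181: Monday
2182: Tuesday
2183: Wednesday
2184: Thursday (leap)
2185: Saturday
2186: Sunday
2186 begins on a Sunday

2186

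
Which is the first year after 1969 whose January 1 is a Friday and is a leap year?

Jan 1 advances by 2 weekdays after a leap year and by 1 after a common year.
1969: Jan 1 is Wednesday.
1970: Thursday
1971: Friday
1972: Saturday (leap)
1973: Monday
1974: Tuesday
1975: Wednesday
1976: Thursday (leap)
1977: Saturday
1978: Sunday
1979: Monday
1980: Tuesday (leap)
1981: Thursday
1982: Friday
1983: Saturday
1984: Sunday (leap)
1985: Tuesday
1986: Wednesday
1987: Thursday
1988: Friday (leap)
1988 begins on a Friday and is a leap year.

1988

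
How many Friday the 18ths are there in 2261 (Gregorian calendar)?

2

Check the 18th of each month of 2261: Jan 18: Fri, Feb 18: Mon, Mar 18: Mon, Apr 18: Thu, May 18: Sat, Jun 18: Tue, Jul 18: Thu, Aug 18: Sun, Sep 18: Wed, Oct 18: Fri, Nov 18: Mon, Dec 18: Wed.
Friday occurs in January, October — 2 months.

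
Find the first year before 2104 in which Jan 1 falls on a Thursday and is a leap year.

2088

Jan 1 advances by 2 weekdays after a leap year and by 1 after a common year.
2104: Jan 1 is Tuesday (leap).
2103: Monday
2102: Sunday
2101: Saturday
2100: Friday
2099: Thursday
2098: Wednesday
2097: Tuesday
2096: Sunday (leap)
2095: Saturday
2094: Friday
2093: Thursday
2092: Tuesday (leap)
2091: Monday
2090: Sunday
2089: Saturday
2088: Thursday (leap)
2088 begins on a Thursday and is a leap year.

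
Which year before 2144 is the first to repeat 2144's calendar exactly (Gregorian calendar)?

Two years share a calendar iff Jan 1 falls on the same weekday and both are leap or both are common. 2144: Jan 1 is Wednesday, leap year.
2143: Jan 1 Tuesday, common
2142: Jan 1 Monday, common
2141: Jan 1 Sunday, common
2140: Jan 1 Friday, leap
2139: Jan 1 Thursday, common
2138: Jan 1 Wednesday, common
2137: Jan 1 Tuesday, common
2136: Jan 1 Sunday, leap
2135: Jan 1 Saturday, common
2134: Jan 1 Friday, common
2133: Jan 1 Thursday, common
2132: Jan 1 Tuesday, leap
2131: Jan 1 Monday, common
2130: Jan 1 Sunday, common
2129: Jan 1 Saturday, common
2128: Jan 1 Thursday, leap
2127: Jan 1 Wednesday, common
2126: Jan 1 Tuesday, common
2125: Jan 1 Monday, common
2124: Jan 1 Saturday, leap
2123: Jan 1 Friday, common
2122: Jan 1 Thursday, common
2121: Jan 1 Wednesday, common
2120: Jan 1 Monday, leap
2119: Jan 1 Sunday, common
2118: Jan 1 Saturday, common
2117: Jan 1 Friday, common
2116: Jan 1 Wednesday, leap
2116 matches on both conditions.

2116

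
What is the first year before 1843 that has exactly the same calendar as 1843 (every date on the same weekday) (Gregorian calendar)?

1837

Two years share a calendar iff Jan 1 falls on the same weekday and both are leap or both are common. 1843: Jan 1 is Sunday, common year.
1842: Jan 1 Saturday, common
1841: Jan 1 Friday, common
1840: Jan 1 Wednesday, leap
1839: Jan 1 Tuesday, common
1838: Jan 1 Monday, common
1837: Jan 1 Sunday, common
1837 matches on both conditions.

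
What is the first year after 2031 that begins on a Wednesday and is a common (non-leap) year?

2042

Jan 1 advances by 2 weekdays after a leap year and by 1 after a common year.
2031: Jan 1 is Wednesday.
2032: Thursday (leap)
2033: Saturday
2034: Sunday
2035: Monday
2036: Tuesday (leap)
2037: Thursday
2038: Friday
2039: Saturday
2040: Sunday (leap)
2041: Tuesday
2042: Wednesday
2042 begins on a Wednesday and is a common year.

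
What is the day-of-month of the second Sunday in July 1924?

13

July 1, 1924 is a Tuesday, so the first Sunday is the 6th.
The second Sunday is 6 + 7 = 13.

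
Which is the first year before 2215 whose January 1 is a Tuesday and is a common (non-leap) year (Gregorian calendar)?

Jan 1 advances by 2 weekdays after a leap year and by 1 after a common year.
2215: Jan 1 is Sunday.
2214: Saturday
2213: Friday
2212: Wednesday (leap)
2211: Tuesday
2211 begins on a Tuesday and is a common year.

2211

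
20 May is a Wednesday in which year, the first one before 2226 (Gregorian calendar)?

2218

From one year to the next, a fixed date's weekday advances by 1, or by 2 when a Feb 29 lies between the two dates.
2226: May 20 is Saturday.
2225: Friday (−1)
2224: Thursday (−1)
2223: Tuesday (−2)
2222: Monday (−1)
2221: Sunday (−1)
2220: Saturday (−1)
2219: Thursday (−2)
2218: Wednesday (−1)
20 May falls on a Wednesday in 2218.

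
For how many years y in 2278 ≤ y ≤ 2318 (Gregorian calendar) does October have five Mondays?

18

October has 31 days; it has five Mondays when Monday falls among the first (month-length − 28) days — i.e. when October 1 is one of Monday/Sunday/Saturday.
October 1 by year: 2278:Tue 2279:Wed 2280:Fri 2281:Sat✓ 2282:Sun✓ 2283:Mon✓ 2284:Wed 2285:Thu 2286:Fri 2287:Sat✓ 2288:Mon✓ 2289:Tue 2290:Wed 2291:Thu 2292:Sat✓ …(11 more)… 2304:Sat✓ 2305:Sun✓ 2306:Mon✓ 2307:Tue 2308:Thu 2309:Fri 2310:Sat✓ 2311:Sun✓ 2312:Tue 2313:Wed 2314:Thu 2315:Fri 2316:Sun✓ 2317:Mon✓ 2318:Tue
Years with five Mondays: 2281, 2282, 2283, 2287, 2288, 2292, 2293, 2294, 2298, 2299, 2300, 2304, 2305, 2306, 2310, 2311, 2316, 2317 → 18.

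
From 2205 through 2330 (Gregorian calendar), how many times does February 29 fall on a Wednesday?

4

Leap years in 2205–2330: 30 of them.
Feb 29 weekday advances by 5 (mod 7) from one leap year to the next four years later (or differs when a century non-leap intervenes).
Leap-day weekdays: 2208:Mon 2212:Sat 2216:Thu 2220:Tue 2224:Sun 2228:Fri 2232:Wed✓ 2236:Mon 2240:Sat 2244:Thu 2248:Tue 2252:Sun 2256:Fri …(4 more)… 2276:Tue 2280:Sun 2284:Fri 2288:Wed✓ 2292:Mon 2296:Sat 2304:Mon 2308:Sat 2312:Thu 2316:Tue 2320:Sun 2324:Fri 2328:Wed✓
Wednesday: 2232, 2260, 2288, 2328 → 4.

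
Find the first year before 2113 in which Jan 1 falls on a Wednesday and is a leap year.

Jan 1 advances by 2 weekdays after a leap year and by 1 after a common year.
2113: Jan 1 is Sunday.
2112: Friday (leap)
2111: Thursday
2110: Wednesday
2109: Tuesday
2108: Sunday (leap)
2107: Saturday
2106: Friday
2105: Thursday
2104: Tuesday (leap)
2103: Monday
2102: Sunday
2101: Saturday
2100: Friday
2099: Thursday
2098: Wednesday
2097: Tuesday
2096: Sunday (leap)
2095: Saturday
2094: Friday
2093: Thursday
2092: Tuesday (leap)
2091: Monday
2090: Sunday
2089: Saturday
2088: Thursday (leap)
2087: Wednesday
2086: Tuesday
2085: Monday
2084: Saturday (leap)
2083: Friday
2082: Thursday
2081: Wednesday
2080: Monday (leap)
2079: Sunday
2078: Saturday
2077: Friday
2076: Wednesday (leap)
2076 begins on a Wednesday and is a leap year.

2076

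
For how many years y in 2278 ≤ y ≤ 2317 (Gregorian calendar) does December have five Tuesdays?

December has 31 days; it has five Tuesdays when Tuesday falls among the first (month-length − 28) days — i.e. when December 1 is one of Tuesday/Monday/Sunday.
December 1 by year: 2278:Sun✓ 2279:Mon✓ 2280:Wed 2281:Thu 2282:Fri 2283:Sat 2284:Mon✓ 2285:Tue✓ 2286:Wed 2287:Thu 2288:Sat 2289:Sun✓ 2290:Mon✓ 2291:Tue✓ 2292:Thu …(10 more)… 2303:Tue✓ 2304:Thu 2305:Fri 2306:Sat 2307:Sun✓ 2308:Tue✓ 2309:Wed 2310:Thu 2311:Fri 2312:Sun✓ 2313:Mon✓ 2314:Tue✓ 2315:Wed 2316:Fri 2317:Sat
Years with five Tuesdays: 2278, 2279, 2284, 2285, 2289, 2290, 2291, 2295, 2296, 2301, 2302, 2303, 2307, 2308, 2312, 2313, 2314 → 17.

17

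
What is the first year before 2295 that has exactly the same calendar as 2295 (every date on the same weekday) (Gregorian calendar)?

2289

Two years share a calendar iff Jan 1 falls on the same weekday and both are leap or both are common. 2295: Jan 1 is Tuesday, common year.
2294: Jan 1 Monday, common
2293: Jan 1 Sunday, common
2292: Jan 1 Friday, leap
2291: Jan 1 Thursday, common
2290: Jan 1 Wednesday, common
2289: Jan 1 Tuesday, common
2289 matches on both conditions.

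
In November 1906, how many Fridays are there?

5

November 1906 has 30 days and begins on Thursday.
The first Friday is November 2.
Fridays fall on 2, 9, 16, 23, 30 — that's 5.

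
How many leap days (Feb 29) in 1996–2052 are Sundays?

2

Leap years in 1996–2052: 15 of them.
Feb 29 weekday advances by 5 (mod 7) from one leap year to the next four years later (or differs when a century non-leap intervenes).
Leap-day weekdays: 1996:Thu 2000:Tue 2004:Sun✓ 2008:Fri 2012:Wed 2016:Mon 2020:Sat 2024:Thu 2028:Tue 2032:Sun✓ 2036:Fri 2040:Wed 2044:Mon 2048:Sat 2052:Thu
Sunday: 2004, 2032 → 2.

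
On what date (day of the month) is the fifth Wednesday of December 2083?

December 1, 2083 is a Wednesday, so the first Wednesday is the 1st.
The fifth Wednesday is 1 + 28 = 29.

29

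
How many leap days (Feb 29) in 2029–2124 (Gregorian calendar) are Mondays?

Leap years in 2029–2124: 23 of them.
Feb 29 weekday advances by 5 (mod 7) from one leap year to the next four years later (or differs when a century non-leap intervenes).
Leap-day weekdays: 2032:Sun 2036:Fri 2040:Wed 2044:Mon✓ 2048:Sat 2052:Thu 2056:Tue 2060:Sun 2064:Fri 2068:Wed 2072:Mon✓ 2076:Sat 2080:Thu 2084:Tue 2088:Sun 2092:Fri 2096:Wed 2104:Fri 2108:Wed 2112:Mon✓ 2116:Sat 2120:Thu 2124:Tue
Monday: 2044, 2072, 2112 → 3.

3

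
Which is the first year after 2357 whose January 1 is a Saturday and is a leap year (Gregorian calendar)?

Jan 1 advances by 2 weekdays after a leap year and by 1 after a common year.
2357: Jan 1 is Tuesday.
2358: Wednesday
2359: Thursday
2360: Friday (leap)
2361: Sunday
2362: Monday
2363: Tuesday
2364: Wednesday (leap)
2365: Friday
2366: Saturday
2367: Sunday
2368: Monday (leap)
2369: Wednesday
2370: Thursday
2371: Friday
2372: Saturday (leap)
2372 begins on a Saturday and is a leap year.

2372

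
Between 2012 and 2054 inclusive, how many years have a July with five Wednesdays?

20

July has 31 days; it has five Wednesdays when Wednesday falls among the first (month-length − 28) days — i.e. when July 1 is one of Wednesday/Tuesday/Monday.
July 1 by year: 2012:Sun 2013:Mon✓ 2014:Tue✓ 2015:Wed✓ 2016:Fri 2017:Sat 2018:Sun 2019:Mon✓ 2020:Wed✓ 2021:Thu 2022:Fri 2023:Sat 2024:Mon✓ 2025:Tue✓ 2026:Wed✓ …(13 more)… 2040:Sun 2041:Mon✓ 2042:Tue✓ 2043:Wed✓ 2044:Fri 2045:Sat 2046:Sun 2047:Mon✓ 2048:Wed✓ 2049:Thu 2050:Fri 2051:Sat 2052:Mon✓ 2053:Tue✓ 2054:Wed✓
Years with five Wednesdays: 2013, 2014, 2015, 2019, 2020, 2024, 2025, 2026, 2030, 2031, 2036, 2037, 2041, 2042, 2043, 2047, 2048, 2052, 2053, 2054 → 20.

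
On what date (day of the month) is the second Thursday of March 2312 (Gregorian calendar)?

14

March 1, 2312 is a Friday, so the first Thursday is the 7th.
The second Thursday is 7 + 7 = 14.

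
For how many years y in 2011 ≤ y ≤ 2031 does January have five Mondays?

January has 31 days; it has five Mondays when Monday falls among the first (month-length − 28) days — i.e. when January 1 is one of Monday/Sunday/Saturday.
January 1 by year: 2011:Sat✓ 2012:Sun✓ 2013:Tue 2014:Wed 2015:Thu 2016:Fri 2017:Sun✓ 2018:Mon✓ 2019:Tue 2020:Wed 2021:Fri 2022:Sat✓ 2023:Sun✓ 2024:Mon✓ 2025:Wed 2026:Thu 2027:Fri 2028:Sat✓ 2029:Mon✓ 2030:Tue 2031:Wed
Years with five Mondays: 2011, 2012, 2017, 2018, 2022, 2023, 2024, 2028, 2029 → 9.

9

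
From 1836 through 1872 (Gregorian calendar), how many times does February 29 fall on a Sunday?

Leap years in 1836–1872: 10 of them.
Feb 29 weekday advances by 5 (mod 7) from one leap year to the next four years later (or differs when a century non-leap intervenes).
Leap-day weekdays: 1836:Mon 1840:Sat 1844:Thu 1848:Tue 1852:Sun✓ 1856:Fri 1860:Wed 1864:Mon 1868:Sat 1872:Thu
Sunday: 1852 → 1.

1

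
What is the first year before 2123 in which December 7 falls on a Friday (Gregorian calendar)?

2114

From one year to the next, a fixed date's weekday advances by 1, or by 2 when a Feb 29 lies between the two dates.
2123: December 7 is Tuesday.
2122: Monday (−1)
2121: Sunday (−1)
2120: Saturday (−1)
2119: Thursday (−2)
2118: Wednesday (−1)
2117: Tuesday (−1)
2116: Monday (−1)
2115: Saturday (−2)
2114: Friday (−1)
December 7 falls on a Friday in 2114.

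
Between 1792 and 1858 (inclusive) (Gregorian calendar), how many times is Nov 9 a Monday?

Track Nov 9's weekday year by year (advancing +1, or +2 across a Feb 29):
  1792: Fri  1793: Sat (+1)  1794: Sun (+1)  1795: Mon (+1) ✓  1796: Wed (+2)
  1797: Thu (+1)  1798: Fri (+1)  1799: Sat (+1)  1800: Sun (+1)  1801: Mon (+1) ✓
  1802: Tue (+1)  1803: Wed (+1)  1804: Fri (+2)  1805: Sat (+1)  … (39 more years) …
  1845: Sun (+1)  1846: Mon (+1) ✓  1847: Tue (+1)  1848: Thu (+2)  1849: Fri (+1)
  1850: Sat (+1)  1851: Sun (+1)  1852: Tue (+2)  1853: Wed (+1)  1854: Thu (+1)
  1855: Fri (+1)  1856: Sun (+2)  1857: Mon (+1) ✓  1858: Tue (+1)
Monday years: 1795, 1801, 1807, 1812, 1818, 1829, 1835, 1840, 1846, 1857 — 10 in total.

10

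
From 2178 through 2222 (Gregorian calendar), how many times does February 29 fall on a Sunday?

1

Leap years in 2178–2222: 10 of them.
Feb 29 weekday advances by 5 (mod 7) from one leap year to the next four years later (or differs when a century non-leap intervenes).
Leap-day weekdays: 2180:Tue 2184:Sun✓ 2188:Fri 2192:Wed 2196:Mon 2204:Wed 2208:Mon 2212:Sat 2216:Thu 2220:Tue
Sunday: 2184 → 1.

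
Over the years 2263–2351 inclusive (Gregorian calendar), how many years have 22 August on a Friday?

11

Track 22 August's weekday year by year (advancing +1, or +2 across a Feb 29):
  2263: Sat  2264: Mon (+2)  2265: Tue (+1)  2266: Wed (+1)  2267: Thu (+1)
  2268: Sat (+2)  2269: Sun (+1)  2270: Mon (+1)  2271: Tue (+1)  2272: Thu (+2)
  2273: Fri (+1) ✓  2274: Sat (+1)  2275: Sun (+1)  2276: Tue (+2)  … (61 more years) …
  2338: Mon (+1)  2339: Tue (+1)  2340: Thu (+2)  2341: Fri (+1) ✓  2342: Sat (+1)
  2343: Sun (+1)  2344: Tue (+2)  2345: Wed (+1)  2346: Thu (+1)  2347: Fri (+1) ✓
  2348: Sun (+2)  2349: Mon (+1)  2350: Tue (+1)  2351: Wed (+1)
Friday years: 2273, 2279, 2284, 2290, 2302, 2313, 2319, 2324, 2330, 2341, 2347 — 11 in total.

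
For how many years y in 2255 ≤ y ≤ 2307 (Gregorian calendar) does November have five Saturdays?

15

November has 30 days; it has five Saturdays when Saturday falls among the first (month-length − 28) days — i.e. when November 1 is one of Saturday/Friday.
November 1 by year: 2255:Thu 2256:Sat✓ 2257:Sun 2258:Mon 2259:Tue 2260:Thu 2261:Fri✓ 2262:Sat✓ 2263:Sun 2264:Tue 2265:Wed 2266:Thu 2267:Fri✓ 2268:Sun 2269:Mon …(23 more)… 2293:Wed 2294:Thu 2295:Fri✓ 2296:Sun 2297:Mon 2298:Tue 2299:Wed 2300:Thu 2301:Fri✓ 2302:Sat✓ 2303:Sun 2304:Tue 2305:Wed 2306:Thu 2307:Fri✓
Years with five Saturdays: 2256, 2261, 2262, 2267, 2272, 2273, 2278, 2279, 2284, 2289, 2290, 2295, 2301, 2302, 2307 → 15.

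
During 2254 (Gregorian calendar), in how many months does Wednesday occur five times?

A month of length L has five Wednesdays iff its first Wednesday is on day ≤ L−28 (so day 1–3 in a 31-day month, 1–2 in a 30-day month, day 1 in a leap February).
Checking each month of 2254: Jan starts Sun (31d); Feb starts Wed (28d); Mar starts Wed (31d) ✓; Apr starts Sat (30d); May starts Mon (31d) ✓; Jun starts Thu (30d); Jul starts Sat (31d); Aug starts Tue (31d) ✓; Sep starts Fri (30d); Oct starts Sun (31d); Nov starts Wed (30d) ✓; Dec starts Fri (31d).
Five-Wednesday months: March, May, August, November → 4.

4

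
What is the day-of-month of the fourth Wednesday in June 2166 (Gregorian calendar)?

25

June 1, 2166 is a Sunday, so the first Wednesday is the 4th.
The fourth Wednesday is 4 + 21 = 25.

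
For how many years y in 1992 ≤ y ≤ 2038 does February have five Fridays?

2

February has 28 days (29 in leap years); it has five Fridays when Friday falls among the first (month-length − 28) days — i.e. when February 1 is Friday in a leap year (never in a common year).
February 1 by year: 1992:Sat 1993:Mon 1994:Tue 1995:Wed 1996:Thu 1997:Sat 1998:Sun 1999:Mon 2000:Tue 2001:Thu 2002:Fri 2003:Sat 2004:Sun 2005:Tue 2006:Wed …(17 more)… 2024:Thu 2025:Sat 2026:Sun 2027:Mon 2028:Tue 2029:Thu 2030:Fri 2031:Sat 2032:Sun 2033:Tue 2034:Wed 2035:Thu 2036:Fri✓ 2037:Sun 2038:Mon
Years with five Fridays: 2008, 2036 → 2.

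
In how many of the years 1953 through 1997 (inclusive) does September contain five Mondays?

September has 30 days; it has five Mondays when Monday falls among the first (month-length − 28) days — i.e. when September 1 is one of Monday/Sunday.
September 1 by year: 1953:Tue 1954:Wed 1955:Thu 1956:Sat 1957:Sun✓ 1958:Mon✓ 1959:Tue 1960:Thu 1961:Fri 1962:Sat 1963:Sun✓ 1964:Tue 1965:Wed 1966:Thu 1967:Fri …(15 more)… 1983:Thu 1984:Sat 1985:Sun✓ 1986:Mon✓ 1987:Tue 1988:Thu 1989:Fri 1990:Sat 1991:Sun✓ 1992:Tue 1993:Wed 1994:Thu 1995:Fri 1996:Sun✓ 1997:Mon✓
Years with five Mondays: 1957, 1958, 1963, 1968, 1969, 1974, 1975, 1980, 1985, 1986, 1991, 1996, 1997 → 13.

13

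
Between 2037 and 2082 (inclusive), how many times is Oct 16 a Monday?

6

Track Oct 16's weekday year by year (advancing +1, or +2 across a Feb 29):
  2037: Fri  2038: Sat (+1)  2039: Sun (+1)  2040: Tue (+2)  2041: Wed (+1)
  2042: Thu (+1)  2043: Fri (+1)  2044: Sun (+2)  2045: Mon (+1) ✓  2046: Tue (+1)
  2047: Wed (+1)  2048: Fri (+2)  2049: Sat (+1)  2050: Sun (+1)  … (18 more years) …
  2069: Wed (+1)  2070: Thu (+1)  2071: Fri (+1)  2072: Sun (+2)  2073: Mon (+1) ✓
  2074: Tue (+1)  2075: Wed (+1)  2076: Fri (+2)  2077: Sat (+1)  2078: Sun (+1)
  2079: Mon (+1) ✓  2080: Wed (+2)  2081: Thu (+1)  2082: Fri (+1)
Monday years: 2045, 2051, 2056, 2062, 2073, 2079 — 6 in total.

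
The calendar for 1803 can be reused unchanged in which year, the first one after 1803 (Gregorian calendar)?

1814

Two years share a calendar iff Jan 1 falls on the same weekday and both are leap or both are common. 1803: Jan 1 is Saturday, common year.
1804: Jan 1 Sunday, leap
1805: Jan 1 Tuesday, common
1806: Jan 1 Wednesday, common
1807: Jan 1 Thursday, common
1808: Jan 1 Friday, leap
1809: Jan 1 Sunday, common
1810: Jan 1 Monday, common
1811: Jan 1 Tuesday, common
1812: Jan 1 Wednesday, leap
1813: Jan 1 Friday, common
1814: Jan 1 Saturday, common
1814 matches on both conditions.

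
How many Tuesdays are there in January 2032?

January 2032 has 31 days and begins on Thursday.
The first Tuesday is January 6.
Tuesdays fall on 6, 13, 20, 27 — that's 4.

4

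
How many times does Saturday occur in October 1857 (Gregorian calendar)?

October 1857 has 31 days and begins on Thursday.
The first Saturday is October 3.
Saturdays fall on 3, 10, 17, 24, 31 — that's 5.

5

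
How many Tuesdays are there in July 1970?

4

July 1970 has 31 days and begins on Wednesday.
The first Tuesday is July 7.
Tuesdays fall on 7, 14, 21, 28 — that's 4.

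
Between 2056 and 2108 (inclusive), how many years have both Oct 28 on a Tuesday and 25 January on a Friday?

3

Check each year's weekday for Oct 28 and 25 January:
  2056: Sat/Tue  2057: Sun/Thu  2058: Mon/Fri  2059: Tue/Sat  2060: Thu/Sun  2061: Fri/Tue  2062: Sat/Wed  2063: Sun/Thu  2064: Tue/Fri ✓  2065: Wed/Sun  2066: Thu/Mon  2067: Fri/Tue  2068: Sun/Wed  2069: Mon/Fri  …(25 more)…  2095: Fri/Tue  2096: Sun/Wed  2097: Mon/Fri  2098: Tue/Sat  2099: Wed/Sun  2100: Thu/Mon  2101: Fri/Tue  2102: Sat/Wed  2103: Sun/Thu  2104: Tue/Fri ✓  2105: Wed/Sun  2106: Thu/Mon  2107: Fri/Tue  2108: Sun/Wed
Both conditions hold in: 2064, 2092, 2104 — 3.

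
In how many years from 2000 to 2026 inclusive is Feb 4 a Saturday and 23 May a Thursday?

0

Check each year's weekday for Feb 4 and 23 May:
  2000: Fri/Tue  2001: Sun/Wed  2002: Mon/Thu  2003: Tue/Fri  2004: Wed/Sun  2005: Fri/Mon  2006: Sat/Tue  2007: Sun/Wed  2008: Mon/Fri  2009: Wed/Sat  2010: Thu/Sun  2011: Fri/Mon  2012: Sat/Wed  2013: Mon/Thu  2014: Tue/Fri  2015: Wed/Sat  2016: Thu/Mon  2017: Sat/Tue  2018: Sun/Wed  2019: Mon/Thu  2020: Tue/Sat  2021: Thu/Sun  2022: Fri/Mon  2023: Sat/Tue  2024: Sun/Thu  2025: Tue/Fri  2026: Wed/Sat
Both conditions hold in: no year — 0.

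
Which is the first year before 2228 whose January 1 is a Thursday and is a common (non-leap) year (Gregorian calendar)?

2218

Jan 1 advances by 2 weekdays after a leap year and by 1 after a common year.
2228: Jan 1 is Tuesday (leap).
2227: Monday
2226: Sunday
2225: Saturday
2224: Thursday (leap)
2223: Wednesday
2222: Tuesday
2221: Monday
2220: Saturday (leap)
2219: Friday
2218: Thursday
2218 begins on a Thursday and is a common year.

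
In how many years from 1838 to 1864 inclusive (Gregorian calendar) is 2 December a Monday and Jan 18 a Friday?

3

Check each year's weekday for 2 December and Jan 18:
  1838: Sun/Thu  1839: Mon/Fri ✓  1840: Wed/Sat  1841: Thu/Mon  1842: Fri/Tue  1843: Sat/Wed  1844: Mon/Thu  1845: Tue/Sat  1846: Wed/Sun  1847: Thu/Mon  1848: Sat/Tue  1849: Sun/Thu  1850: Mon/Fri ✓  1851: Tue/Sat  1852: Thu/Sun  1853: Fri/Tue  1854: Sat/Wed  1855: Sun/Thu  1856: Tue/Fri  1857: Wed/Sun  1858: Thu/Mon  1859: Fri/Tue  1860: Sun/Wed  1861: Mon/Fri ✓  1862: Tue/Sat  1863: Wed/Sun  1864: Fri/Mon
Both conditions hold in: 1839, 1850, 1861 — 3.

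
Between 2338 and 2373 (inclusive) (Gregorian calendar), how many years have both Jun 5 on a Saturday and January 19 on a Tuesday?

Check each year's weekday for Jun 5 and January 19:
  2338: Sun/Wed  2339: Mon/Thu  2340: Wed/Fri  2341: Thu/Sun  2342: Fri/Mon  2343: Sat/Tue ✓  2344: Mon/Wed  2345: Tue/Fri  2346: Wed/Sat  2347: Thu/Sun  2348: Sat/Mon  2349: Sun/Wed  2350: Mon/Thu  2351: Tue/Fri  …(8 more)…  2360: Sun/Tue  2361: Mon/Thu  2362: Tue/Fri  2363: Wed/Sat  2364: Fri/Sun  2365: Sat/Tue ✓  2366: Sun/Wed  2367: Mon/Thu  2368: Wed/Fri  2369: Thu/Sun  2370: Fri/Mon  2371: Sat/Tue ✓  2372: Mon/Wed  2373: Tue/Fri
Both conditions hold in: 2343, 2354, 2365, 2371 — 4.

4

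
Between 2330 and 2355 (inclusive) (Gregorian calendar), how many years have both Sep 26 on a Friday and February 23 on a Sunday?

Check each year's weekday for Sep 26 and February 23:
  2330: Fri/Sun ✓  2331: Sat/Mon  2332: Mon/Tue  2333: Tue/Thu  2334: Wed/Fri  2335: Thu/Sat  2336: Sat/Sun  2337: Sun/Tue  2338: Mon/Wed  2339: Tue/Thu  2340: Thu/Fri  2341: Fri/Sun ✓  2342: Sat/Mon  2343: Sun/Tue  2344: Tue/Wed  2345: Wed/Fri  2346: Thu/Sat  2347: Fri/Sun ✓  2348: Sun/Mon  2349: Mon/Wed  2350: Tue/Thu  2351: Wed/Fri  2352: Fri/Sat  2353: Sat/Mon  2354: Sun/Tue  2355: Mon/Wed
Both conditions hold in: 2330, 2341, 2347 — 3.

3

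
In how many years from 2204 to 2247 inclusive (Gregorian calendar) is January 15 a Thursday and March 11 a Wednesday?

Check each year's weekday for January 15 and March 11:
  2204: Sun/Sun  2205: Tue/Mon  2206: Wed/Tue  2207: Thu/Wed ✓  2208: Fri/Fri  2209: Sun/Sat  2210: Mon/Sun  2211: Tue/Mon  2212: Wed/Wed  2213: Fri/Thu  2214: Sat/Fri  2215: Sun/Sat  2216: Mon/Mon  2217: Wed/Tue  …(16 more)…  2234: Wed/Tue  2235: Thu/Wed ✓  2236: Fri/Fri  2237: Sun/Sat  2238: Mon/Sun  2239: Tue/Mon  2240: Wed/Wed  2241: Fri/Thu  2242: Sat/Fri  2243: Sun/Sat  2244: Mon/Mon  2245: Wed/Tue  2246: Thu/Wed ✓  2247: Fri/Thu
Both conditions hold in: 2207, 2218, 2229, 2235, 2246 — 5.

5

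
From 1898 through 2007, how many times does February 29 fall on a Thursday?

4

Leap years in 1898–2007: 26 of them.
Feb 29 weekday advances by 5 (mod 7) from one leap year to the next four years later (or differs when a century non-leap intervenes).
Leap-day weekdays: 1904:Mon 1908:Sat 1912:Thu✓ 1916:Tue 1920:Sun 1924:Fri 1928:Wed 1932:Mon 1936:Sat 1940:Thu✓ 1944:Tue 1948:Sun 1952:Fri 1956:Wed 1960:Mon 1964:Sat 1968:Thu✓ 1972:Tue 1976:Sun 1980:Fri 1984:Wed 1988:Mon 1992:Sat 1996:Thu✓ 2000:Tue 2004:Sun
Thursday: 1912, 1940, 1968, 1996 → 4.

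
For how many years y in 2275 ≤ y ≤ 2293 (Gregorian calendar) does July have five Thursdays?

July has 31 days; it has five Thursdays when Thursday falls among the first (month-length − 28) days — i.e. when July 1 is one of Thursday/Wednesday/Tuesday.
July 1 by year: 2275:Thu✓ 2276:Sat 2277:Sun 2278:Mon 2279:Tue✓ 2280:Thu✓ 2281:Fri 2282:Sat 2283:Sun 2284:Tue✓ 2285:Wed✓ 2286:Thu✓ 2287:Fri 2288:Sun 2289:Mon 2290:Tue✓ 2291:Wed✓ 2292:Fri 2293:Sat
Years with five Thursdays: 2275, 2279, 2280, 2284, 2285, 2286, 2290, 2291 → 8.

8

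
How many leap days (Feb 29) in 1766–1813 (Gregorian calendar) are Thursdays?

1

Leap years in 1766–1813: 11 of them.
Feb 29 weekday advances by 5 (mod 7) from one leap year to the next four years later (or differs when a century non-leap intervenes).
Leap-day weekdays: 1768:Mon 1772:Sat 1776:Thu✓ 1780:Tue 1784:Sun 1788:Fri 1792:Wed 1796:Mon 1804:Wed 1808:Mon 1812:Sat
Thursday: 1776 → 1.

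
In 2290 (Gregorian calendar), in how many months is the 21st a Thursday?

1

Check the 21st of each month of 2290: Jan 21: Tue, Feb 21: Fri, Mar 21: Fri, Apr 21: Mon, May 21: Wed, Jun 21: Sat, Jul 21: Mon, Aug 21: Thu, Sep 21: Sun, Oct 21: Tue, Nov 21: Fri, Dec 21: Sun.
Thursday occurs in August — 1 month.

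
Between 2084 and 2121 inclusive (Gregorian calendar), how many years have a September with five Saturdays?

September has 30 days; it has five Saturdays when Saturday falls among the first (month-length − 28) days — i.e. when September 1 is one of Saturday/Friday.
September 1 by year: 2084:Fri✓ 2085:Sat✓ 2086:Sun 2087:Mon 2088:Wed 2089:Thu 2090:Fri✓ 2091:Sat✓ 2092:Mon 2093:Tue 2094:Wed 2095:Thu 2096:Sat✓ 2097:Sun 2098:Mon …(8 more)… 2107:Thu 2108:Sat✓ 2109:Sun 2110:Mon 2111:Tue 2112:Thu 2113:Fri✓ 2114:Sat✓ 2115:Sun 2116:Tue 2117:Wed 2118:Thu 2119:Fri✓ 2120:Sun 2121:Mon
Years with five Saturdays: 2084, 2085, 2090, 2091, 2096, 2102, 2103, 2108, 2113, 2114, 2119 → 11.

11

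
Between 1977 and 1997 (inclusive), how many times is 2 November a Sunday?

Track 2 November's weekday year by year (advancing +1, or +2 across a Feb 29):
  1977: Wed  1978: Thu (+1)  1979: Fri (+1)  1980: Sun (+2) ✓  1981: Mon (+1)
  1982: Tue (+1)  1983: Wed (+1)  1984: Fri (+2)  1985: Sat (+1)  1986: Sun (+1) ✓
  1987: Mon (+1)  1988: Wed (+2)  1989: Thu (+1)  1990: Fri (+1)  1991: Sat (+1)
  1992: Mon (+2)  1993: Tue (+1)  1994: Wed (+1)  1995: Thu (+1)  1996: Sat (+2)
  1997: Sun (+1) ✓
Sunday years: 1980, 1986, 1997 — 3 in total.

3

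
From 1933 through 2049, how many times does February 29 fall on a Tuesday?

Leap years in 1933–2049: 29 of them.
Feb 29 weekday advances by 5 (mod 7) from one leap year to the next four years later (or differs when a century non-leap intervenes).
Leap-day weekdays: 1936:Sat 1940:Thu 1944:Tue✓ 1948:Sun 1952:Fri 1956:Wed 1960:Mon 1964:Sat 1968:Thu 1972:Tue✓ 1976:Sun 1980:Fri 1984:Wed …(3 more)… 2000:Tue✓ 2004:Sun 2008:Fri 2012:Wed 2016:Mon 2020:Sat 2024:Thu 2028:Tue✓ 2032:Sun 2036:Fri 2040:Wed 2044:Mon 2048:Sat
Tuesday: 1944, 1972, 2000, 2028 → 4.

4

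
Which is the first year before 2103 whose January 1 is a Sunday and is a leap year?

2096

Jan 1 advances by 2 weekdays after a leap year and by 1 after a common year.
2103: Jan 1 is Monday.
2102: Sunday
2101: Saturday
2100: Friday
2099: Thursday
2098: Wednesday
2097: Tuesday
2096: Sunday (leap)
2096 begins on a Sunday and is a leap year.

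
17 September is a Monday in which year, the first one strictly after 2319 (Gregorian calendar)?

From one year to the next, a fixed date's weekday advances by 1, or by 2 when a Feb 29 lies between the two dates.
2319: September 17 is Wednesday.
2320: Friday (+2)
2321: Saturday (+1)
2322: Sunday (+1)
2323: Monday (+1)
17 September falls on a Monday in 2323.

2323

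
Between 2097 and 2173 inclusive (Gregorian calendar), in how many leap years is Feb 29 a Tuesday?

Leap years in 2097–2173: 18 of them.
Feb 29 weekday advances by 5 (mod 7) from one leap year to the next four years later (or differs when a century non-leap intervenes).
Leap-day weekdays: 2104:Fri 2108:Wed 2112:Mon 2116:Sat 2120:Thu 2124:Tue✓ 2128:Sun 2132:Fri 2136:Wed 2140:Mon 2144:Sat 2148:Thu 2152:Tue✓ 2156:Sun 2160:Fri 2164:Wed 2168:Mon 2172:Sat
Tuesday: 2124, 2152 → 2.

2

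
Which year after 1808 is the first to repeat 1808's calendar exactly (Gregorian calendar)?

1836

Two years share a calendar iff Jan 1 falls on the same weekday and both are leap or both are common. 1808: Jan 1 is Friday, leap year.
1809: Jan 1 Sunday, common
1810: Jan 1 Monday, common
1811: Jan 1 Tuesday, common
1812: Jan 1 Wednesday, leap
1813: Jan 1 Friday, common
1814: Jan 1 Saturday, common
1815: Jan 1 Sunday, common
1816: Jan 1 Monday, leap
1817: Jan 1 Wednesday, common
1818: Jan 1 Thursday, common
1819: Jan 1 Friday, common
1820: Jan 1 Saturday, leap
1821: Jan 1 Monday, common
1822: Jan 1 Tuesday, common
1823: Jan 1 Wednesday, common
1824: Jan 1 Thursday, leap
1825: Jan 1 Saturday, common
1826: Jan 1 Sunday, common
1827: Jan 1 Monday, common
1828: Jan 1 Tuesday, leap
1829: Jan 1 Thursday, common
1830: Jan 1 Friday, common
1831: Jan 1 Saturday, common
1832: Jan 1 Sunday, leap
1833: Jan 1 Tuesday, common
1834: Jan 1 Wednesday, common
1835: Jan 1 Thursday, common
1836: Jan 1 Friday, leap
1836 matches on both conditions.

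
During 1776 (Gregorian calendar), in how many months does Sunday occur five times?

4

A month of length L has five Sundays iff its first Sunday is on day ≤ L−28 (so day 1–3 in a 31-day month, 1–2 in a 30-day month, day 1 in a leap February).
Checking each month of 1776: Jan starts Mon (31d); Feb starts Thu (29d); Mar starts Fri (31d) ✓; Apr starts Mon (30d); May starts Wed (31d); Jun starts Sat (30d) ✓; Jul starts Mon (31d); Aug starts Thu (31d); Sep starts Sun (30d) ✓; Oct starts Tue (31d); Nov starts Fri (30d); Dec starts Sun (31d) ✓.
Five-Sunday months: March, June, September, December → 4.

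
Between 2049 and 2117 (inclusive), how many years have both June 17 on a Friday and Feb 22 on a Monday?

2

Check each year's weekday for June 17 and Feb 22:
  2049: Thu/Mon  2050: Fri/Tue  2051: Sat/Wed  2052: Mon/Thu  2053: Tue/Sat  2054: Wed/Sun  2055: Thu/Mon  2056: Sat/Tue  2057: Sun/Thu  2058: Mon/Fri  2059: Tue/Sat  2060: Thu/Sun  2061: Fri/Tue  2062: Sat/Wed  …(41 more)…  2104: Tue/Fri  2105: Wed/Sun  2106: Thu/Mon  2107: Fri/Tue  2108: Sun/Wed  2109: Mon/Fri  2110: Tue/Sat  2111: Wed/Sun  2112: Fri/Mon ✓  2113: Sat/Wed  2114: Sun/Thu  2115: Mon/Fri  2116: Wed/Sat  2117: Thu/Mon
Both conditions hold in: 2072, 2112 — 2.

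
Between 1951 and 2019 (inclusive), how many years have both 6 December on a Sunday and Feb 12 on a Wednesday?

2

Check each year's weekday for 6 December and Feb 12:
  1951: Thu/Mon  1952: Sat/Tue  1953: Sun/Thu  1954: Mon/Fri  1955: Tue/Sat  1956: Thu/Sun  1957: Fri/Tue  1958: Sat/Wed  1959: Sun/Thu  1960: Tue/Fri  1961: Wed/Sun  1962: Thu/Mon  1963: Fri/Tue  1964: Sun/Wed ✓  …(41 more)…  2006: Wed/Sun  2007: Thu/Mon  2008: Sat/Tue  2009: Sun/Thu  2010: Mon/Fri  2011: Tue/Sat  2012: Thu/Sun  2013: Fri/Tue  2014: Sat/Wed  2015: Sun/Thu  2016: Tue/Fri  2017: Wed/Sun  2018: Thu/Mon  2019: Fri/Tue
Both conditions hold in: 1964, 1992 — 2.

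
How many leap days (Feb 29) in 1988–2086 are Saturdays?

Leap years in 1988–2086: 25 of them.
Feb 29 weekday advances by 5 (mod 7) from one leap year to the next four years later (or differs when a century non-leap intervenes).
Leap-day weekdays: 1988:Mon 1992:Sat✓ 1996:Thu 2000:Tue 2004:Sun 2008:Fri 2012:Wed 2016:Mon 2020:Sat✓ 2024:Thu 2028:Tue 2032:Sun 2036:Fri 2040:Wed 2044:Mon 2048:Sat✓ 2052:Thu 2056:Tue 2060:Sun 2064:Fri 2068:Wed 2072:Mon 2076:Sat✓ 2080:Thu 2084:Tue
Saturday: 1992, 2020, 2048, 2076 → 4.

4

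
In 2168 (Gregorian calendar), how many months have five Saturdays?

A month of length L has five Saturdays iff its first Saturday is on day ≤ L−28 (so day 1–3 in a 31-day month, 1–2 in a 30-day month, day 1 in a leap February).
Checking each month of 2168: Jan starts Fri (31d) ✓; Feb starts Mon (29d); Mar starts Tue (31d); Apr starts Fri (30d) ✓; May starts Sun (31d); Jun starts Wed (30d); Jul starts Fri (31d) ✓; Aug starts Mon (31d); Sep starts Thu (30d); Oct starts Sat (31d) ✓; Nov starts Tue (30d); Dec starts Thu (31d) ✓.
Five-Saturday months: January, April, July, October, December → 5.

5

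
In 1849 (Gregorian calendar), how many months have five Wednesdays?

A month of length L has five Wednesdays iff its first Wednesday is on day ≤ L−28 (so day 1–3 in a 31-day month, 1–2 in a 30-day month, day 1 in a leap February).
Checking each month of 1849: Jan starts Mon (31d) ✓; Feb starts Thu (28d); Mar starts Thu (31d); Apr starts Sun (30d); May starts Tue (31d) ✓; Jun starts Fri (30d); Jul starts Sun (31d); Aug starts Wed (31d) ✓; Sep starts Sat (30d); Oct starts Mon (31d) ✓; Nov starts Thu (30d); Dec starts Sat (31d).
Five-Wednesday months: January, May, August, October → 4.

4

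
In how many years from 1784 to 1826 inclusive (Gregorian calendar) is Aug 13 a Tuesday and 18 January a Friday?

5

Check each year's weekday for Aug 13 and 18 January:
  1784: Fri/Sun  1785: Sat/Tue  1786: Sun/Wed  1787: Mon/Thu  1788: Wed/Fri  1789: Thu/Sun  1790: Fri/Mon  1791: Sat/Tue  1792: Mon/Wed  1793: Tue/Fri ✓  1794: Wed/Sat  1795: Thu/Sun  1796: Sat/Mon  1797: Sun/Wed  …(15 more)…  1813: Fri/Mon  1814: Sat/Tue  1815: Sun/Wed  1816: Tue/Thu  1817: Wed/Sat  1818: Thu/Sun  1819: Fri/Mon  1820: Sun/Tue  1821: Mon/Thu  1822: Tue/Fri ✓  1823: Wed/Sat  1824: Fri/Sun  1825: Sat/Tue  1826: Sun/Wed
Both conditions hold in: 1793, 1799, 1805, 1811, 1822 — 5.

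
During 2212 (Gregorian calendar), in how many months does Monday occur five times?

4

A month of length L has five Mondays iff its first Monday is on day ≤ L−28 (so day 1–3 in a 31-day month, 1–2 in a 30-day month, day 1 in a leap February).
Checking each month of 2212: Jan starts Wed (31d); Feb starts Sat (29d); Mar starts Sun (31d) ✓; Apr starts Wed (30d); May starts Fri (31d); Jun starts Mon (30d) ✓; Jul starts Wed (31d); Aug starts Sat (31d) ✓; Sep starts Tue (30d); Oct starts Thu (31d); Nov starts Sun (30d) ✓; Dec starts Tue (31d).
Five-Monday months: March, June, August, November → 4.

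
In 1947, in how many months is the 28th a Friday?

Check the 28th of each month of 1947: Jan 28: Tue, Feb 28: Fri, Mar 28: Fri, Apr 28: Mon, May 28: Wed, Jun 28: Sat, Jul 28: Mon, Aug 28: Thu, Sep 28: Sun, Oct 28: Tue, Nov 28: Fri, Dec 28: Sun.
Friday occurs in February, March, November — 3 months.

3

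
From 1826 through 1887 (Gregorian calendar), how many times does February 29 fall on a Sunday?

2

Leap years in 1826–1887: 15 of them.
Feb 29 weekday advances by 5 (mod 7) from one leap year to the next four years later (or differs when a century non-leap intervenes).
Leap-day weekdays: 1828:Fri 1832:Wed 1836:Mon 1840:Sat 1844:Thu 1848:Tue 1852:Sun✓ 1856:Fri 1860:Wed 1864:Mon 1868:Sat 1872:Thu 1876:Tue 1880:Sun✓ 1884:Fri
Sunday: 1852, 1880 → 2.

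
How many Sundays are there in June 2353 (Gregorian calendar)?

June 2353 has 30 days and begins on Monday.
The first Sunday is June 7.
Sundays fall on 7, 14, 21, 28 — that's 4.

4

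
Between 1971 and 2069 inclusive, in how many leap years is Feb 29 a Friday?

4

Leap years in 1971–2069: 25 of them.
Feb 29 weekday advances by 5 (mod 7) from one leap year to the next four years later (or differs when a century non-leap intervenes).
Leap-day weekdays: 1972:Tue 1976:Sun 1980:Fri✓ 1984:Wed 1988:Mon 1992:Sat 1996:Thu 2000:Tue 2004:Sun 2008:Fri✓ 2012:Wed 2016:Mon 2020:Sat 2024:Thu 2028:Tue 2032:Sun 2036:Fri✓ 2040:Wed 2044:Mon 2048:Sat 2052:Thu 2056:Tue 2060:Sun 2064:Fri✓ 2068:Wed
Friday: 1980, 2008, 2036, 2064 → 4.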